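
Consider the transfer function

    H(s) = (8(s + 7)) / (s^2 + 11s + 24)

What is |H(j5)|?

|H(j5)| ≈ 1.251

Substitute s = j5: numerator = 56 + j40, denominator = -1 + j55.
|H(j5)| = |56 + j40| / |-1 + j55| = 68.819 / 55.009 ≈ 1.251.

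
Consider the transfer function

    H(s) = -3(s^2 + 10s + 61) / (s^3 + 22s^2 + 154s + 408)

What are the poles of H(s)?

s = -12, -5 + 3j, -5 - 3j

The poles are the roots of the denominator s^3 + 22s^2 + 154s + 408 = 0.
Trying s = -12: the polynomial evaluates to 0, so (s + 12) is a factor.
Dividing out leaves s^2 + 10s + 34 = 0.
The quadratic formula then gives s = -5 ± 3j.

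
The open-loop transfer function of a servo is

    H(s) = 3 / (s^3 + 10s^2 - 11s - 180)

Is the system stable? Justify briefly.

The denominator s^3 + 10s^2 - 11s - 180 factors as (s - 4)(s + 5)(s + 9), giving poles at s = 4, -5, -9.
Since the pole(s) at s = 4 lie in the right half-plane, the system is unstable.

unstable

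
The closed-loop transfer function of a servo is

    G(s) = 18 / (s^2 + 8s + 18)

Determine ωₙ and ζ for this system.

Compare the denominator to the standard form s^2 + 2ζωₙs + ωₙ².
ωₙ² = 18, so ωₙ = √18 ≈ 4.243 rad/s.
2ζωₙ = 8, so ζ = 8/(2·√18) ≈ 0.9428.

ωₙ ≈ 4.243 rad/s, ζ ≈ 0.9428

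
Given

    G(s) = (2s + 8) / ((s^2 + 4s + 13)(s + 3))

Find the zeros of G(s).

s = -4

Set the numerator to zero: 2s + 8 = 0, i.e. 2·(s + 4) = 0.
So s = -4.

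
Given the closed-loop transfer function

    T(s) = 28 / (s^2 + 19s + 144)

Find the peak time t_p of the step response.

t_p ≈ 0.4285 s

Comparing s^2 + 19s + 144 to s^2 + 2ζωₙs + ωₙ²: ωₙ = 12 rad/s and ζ = 19/(2·12) ≈ 0.7917.
ζωₙ = 19/2 = 9.5, so ω_d = ωₙ√(1−ζ²) = √(ωₙ² − (ζωₙ)²) = √(144 − 9.5²) = √53.75 ≈ 7.331 rad/s.
t_p = π/ω_d = π/7.331 ≈ 0.4285 s.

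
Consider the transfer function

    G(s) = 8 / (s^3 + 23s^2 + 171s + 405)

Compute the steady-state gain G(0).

G(0) = 8/405 ≈ 0.01975

Set s = 0: G(0) = (8) / (405) = 8/405.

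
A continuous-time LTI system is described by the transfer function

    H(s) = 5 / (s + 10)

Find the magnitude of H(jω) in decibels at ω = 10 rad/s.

|H(j10)|_dB ≈ -9.03 dB

Substitute s = j10: numerator = 5, denominator = 10 + j10.
|H(j10)| = |5| / |10 + j10| = 5 / 14.142 ≈ 0.3536.
In decibels: 20·log₁₀(0.3536) ≈ -9.03 dB.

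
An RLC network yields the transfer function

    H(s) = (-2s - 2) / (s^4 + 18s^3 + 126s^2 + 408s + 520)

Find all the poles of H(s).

The poles are the roots of the denominator s^4 + 18s^3 + 126s^2 + 408s + 520 = 0.
No real roots exist; factor into two real quadratics: (s^2 + 8s + 20)(s^2 + 10s + 26) = 0.
Each quadratic gives a conjugate pair via the quadratic formula.

s = -4 + 2j, -4 - 2j, -5 + j, -5 - j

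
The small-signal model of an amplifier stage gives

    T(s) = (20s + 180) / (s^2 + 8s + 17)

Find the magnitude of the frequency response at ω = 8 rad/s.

Substitute s = j8: numerator = 180 + j160, denominator = -47 + j64.
|T(j8)| = |180 + j160| / |-47 + j64| = 240.83 / 79.404 ≈ 3.033.

|T(j8)| ≈ 3.033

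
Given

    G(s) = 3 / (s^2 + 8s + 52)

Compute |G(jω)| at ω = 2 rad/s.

|G(j2)| ≈ 0.05929

Substitute s = j2: numerator = 3, denominator = 48 + j16.
|G(j2)| = |3| / |48 + j16| = 3 / 50.596 ≈ 0.05929.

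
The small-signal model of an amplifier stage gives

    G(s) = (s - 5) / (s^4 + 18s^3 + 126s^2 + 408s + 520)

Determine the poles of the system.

The poles are the roots of the denominator s^4 + 18s^3 + 126s^2 + 408s + 520 = 0.
No real roots exist; factor into two real quadratics: (s^2 + 8s + 20)(s^2 + 10s + 26) = 0.
Each quadratic gives a conjugate pair via the quadratic formula.

s = -4 ± 2j, -5 ± j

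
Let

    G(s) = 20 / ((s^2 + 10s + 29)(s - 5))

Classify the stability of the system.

unstable

The poles can be read from the denominator factors: s = -5 + 2j, -5 - 2j, 5.
Since the pole(s) at s = 5 lie in the right half-plane, the system is unstable.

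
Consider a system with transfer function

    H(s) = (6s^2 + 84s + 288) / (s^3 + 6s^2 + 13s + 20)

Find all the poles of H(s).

The poles are the roots of the denominator s^3 + 6s^2 + 13s + 20 = 0.
Trying s = -4: the polynomial evaluates to 0, so (s + 4) is a factor.
Dividing out leaves s^2 + 2s + 5 = 0.
The quadratic formula then gives s = -1 ± 2j.

s = -1 ± 2j, -4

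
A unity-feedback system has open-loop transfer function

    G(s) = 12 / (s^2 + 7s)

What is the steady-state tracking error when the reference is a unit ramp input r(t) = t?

e_ss = 0.5833

G(s) has one pole at the origin.
This is a Type 1 system. Kv = lim_{s→0} s·G(s) = 12/7.
e_ss = 1/Kv = 1/(12/7) = 7/12 ≈ 0.5833.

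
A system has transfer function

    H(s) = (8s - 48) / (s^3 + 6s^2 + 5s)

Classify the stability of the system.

marginally stable

The denominator s^3 + 6s^2 + 5s factors as s(s + 5)(s + 1), giving poles at s = 0, -5, -1.
Since the simple pole(s) at s = 0 lie on the jω-axis with none in the right half-plane, the system is marginally stable.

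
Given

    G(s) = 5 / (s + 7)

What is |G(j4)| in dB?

Substitute s = j4: numerator = 5, denominator = 7 + j4.
|G(j4)| = |5| / |7 + j4| = 5 / 8.0623 ≈ 0.6202.
In decibels: 20·log₁₀(0.6202) ≈ -4.15 dB.

|G(j4)|_dB ≈ -4.15 dB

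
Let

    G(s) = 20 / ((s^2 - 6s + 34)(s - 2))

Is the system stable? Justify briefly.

The poles can be read from the denominator factors: s = 3 + 5j, 3 - 5j, 2.
Since the pole(s) at s = 3 + 5j, 3 - 5j, 2 lie in the right half-plane, the system is unstable.

unstable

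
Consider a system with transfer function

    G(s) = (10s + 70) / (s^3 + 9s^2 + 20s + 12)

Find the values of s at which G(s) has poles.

s = -6, -2, -1

The poles are the roots of the denominator s^3 + 9s^2 + 20s + 12 = 0.
Trying s = -6: the polynomial evaluates to 0, so (s + 6) is a factor.
Dividing out leaves s^2 + 3s + 2 = 0.
Factoring the quadratic: (s + 2)(s + 1) = 0.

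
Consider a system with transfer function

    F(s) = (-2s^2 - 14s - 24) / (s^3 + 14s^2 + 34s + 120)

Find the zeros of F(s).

s = -4, -3

Set the numerator to zero: -2s^2 - 14s - 24 = 0, i.e. -2·(s^2 + 7s + 12) = 0.
Factoring: (s + 4)(s + 3) = 0.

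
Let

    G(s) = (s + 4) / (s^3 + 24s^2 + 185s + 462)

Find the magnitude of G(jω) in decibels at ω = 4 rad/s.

Substitute s = j4: numerator = 4 + j4, denominator = 78 + j676.
|G(j4)| = |4 + j4| / |78 + j676| = 5.6569 / 680.49 ≈ 0.008313.
In decibels: 20·log₁₀(0.008313) ≈ -41.6 dB.

|G(j4)|_dB ≈ -41.6 dB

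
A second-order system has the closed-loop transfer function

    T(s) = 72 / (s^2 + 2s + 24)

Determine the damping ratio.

ζ ≈ 0.2041

Compare the denominator to the standard form s^2 + 2ζωₙs + ωₙ².
ωₙ² = 24, so ωₙ = √24 ≈ 4.899 rad/s.
2ζωₙ = 2, so ζ = 2/(2·√24) ≈ 0.2041.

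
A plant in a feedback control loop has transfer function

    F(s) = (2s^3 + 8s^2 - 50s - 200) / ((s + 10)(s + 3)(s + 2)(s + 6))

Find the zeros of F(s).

Set the numerator to zero: 2s^3 + 8s^2 - 50s - 200 = 0, i.e. 2·(s^3 + 4s^2 - 25s - 100) = 0.
Factoring: (s + 4)(s + 5)(s - 5) = 0.

s = -4, -5, 5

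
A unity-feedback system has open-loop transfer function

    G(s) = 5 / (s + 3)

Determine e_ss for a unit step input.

e_ss = 0.3750

G(s) has no poles at the origin.
This is a Type 0 system. Kp = lim_{s→0} G(s) = 5/3.
e_ss = 1/(1 + Kp) = 1/(1 + 5/3) = 3/8 ≈ 0.3750.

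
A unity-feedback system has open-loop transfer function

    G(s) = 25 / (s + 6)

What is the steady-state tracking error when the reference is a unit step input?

e_ss = 0.1935

G(s) has no poles at the origin.
This is a Type 0 system. Kp = lim_{s→0} G(s) = 25/6.
e_ss = 1/(1 + Kp) = 1/(1 + 25/6) = 6/31 ≈ 0.1935.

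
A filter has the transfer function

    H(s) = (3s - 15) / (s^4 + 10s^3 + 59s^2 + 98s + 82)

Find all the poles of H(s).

The poles are the roots of the denominator s^4 + 10s^3 + 59s^2 + 98s + 82 = 0.
No real roots exist; factor into two real quadratics: (s^2 + 8s + 41)(s^2 + 2s + 2) = 0.
Each quadratic gives a conjugate pair via the quadratic formula.

s = -4 + 5j, -4 - 5j, -1 + j, -1 - j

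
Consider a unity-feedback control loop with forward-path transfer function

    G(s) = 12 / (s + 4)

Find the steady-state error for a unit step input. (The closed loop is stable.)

e_ss = 0.2500

G(s) has no poles at the origin.
This is a Type 0 system. Kp = lim_{s→0} G(s) = 12/4 = 3.
e_ss = 1/(1 + Kp) = 1/(1 + 3) = 1/4 ≈ 0.2500.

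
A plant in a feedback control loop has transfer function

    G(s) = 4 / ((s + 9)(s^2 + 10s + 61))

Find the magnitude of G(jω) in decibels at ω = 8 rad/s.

Substitute s = j8: numerator = 4, denominator = -667 + j696.
|G(j8)| = |4| / |-667 + j696| = 4 / 964.00 ≈ 0.004149.
In decibels: 20·log₁₀(0.004149) ≈ -47.6 dB.

|G(j8)|_dB ≈ -47.6 dB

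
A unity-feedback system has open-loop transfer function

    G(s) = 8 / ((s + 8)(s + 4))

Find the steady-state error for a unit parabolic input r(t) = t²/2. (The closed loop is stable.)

e_ss = ∞

G(s) has no poles at the origin.
This is a Type 0 system; Ka = lim_{s→0} s^2·G(s) = 0, so the steady-state error for a parabola input is infinite.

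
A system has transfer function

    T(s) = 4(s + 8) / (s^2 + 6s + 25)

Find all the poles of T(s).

The poles are the roots of the denominator s^2 + 6s + 25 = 0.
Using the quadratic formula: s = (-6 ± √(-64))/2 = -3 ± 4j.

s = -3 ± 4j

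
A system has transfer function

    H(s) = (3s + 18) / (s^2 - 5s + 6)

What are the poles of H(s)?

s = 2, 3

The poles are the roots of the denominator s^2 - 5s + 6 = 0.
Factoring: (s - 2)(s - 3) = 0, so s = 2 and s = 3.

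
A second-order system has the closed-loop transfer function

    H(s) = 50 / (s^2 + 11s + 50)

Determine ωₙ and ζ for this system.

ωₙ ≈ 7.071 rad/s, ζ ≈ 0.7778

Compare the denominator to the standard form s^2 + 2ζωₙs + ωₙ².
ωₙ² = 50, so ωₙ = √50 ≈ 7.071 rad/s.
2ζωₙ = 11, so ζ = 11/(2·√50) ≈ 0.7778.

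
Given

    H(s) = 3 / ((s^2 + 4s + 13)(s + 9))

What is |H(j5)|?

|H(j5)| ≈ 0.01249

Substitute s = j5: numerator = 3, denominator = -208 + j120.
|H(j5)| = |3| / |-208 + j120| = 3 / 240.13 ≈ 0.01249.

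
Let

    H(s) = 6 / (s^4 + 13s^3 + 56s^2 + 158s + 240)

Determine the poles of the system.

The poles are the roots of the denominator s^4 + 13s^3 + 56s^2 + 158s + 240 = 0.
Trying s = -3: the polynomial evaluates to 0, so (s + 3) is a factor.
Dividing out leaves s^3 + 10s^2 + 26s + 80 = 0.
This factors further as (s^2 + 2s + 10)(s + 8) = 0.

s = -1 ± 3j, -3, -8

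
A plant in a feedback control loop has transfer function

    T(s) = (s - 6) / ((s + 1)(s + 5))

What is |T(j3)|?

Substitute s = j3: numerator = -6 + j3, denominator = -4 + j18.
|T(j3)| = |-6 + j3| / |-4 + j18| = 6.7082 / 18.439 ≈ 0.3638.

|T(j3)| ≈ 0.3638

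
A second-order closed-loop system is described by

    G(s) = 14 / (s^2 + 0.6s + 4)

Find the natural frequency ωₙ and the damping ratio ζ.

Compare the denominator to the standard form s^2 + 2ζωₙs + ωₙ².
ωₙ² = 4, so ωₙ = 2 rad/s.
2ζωₙ = 0.6, so ζ = 0.6/(2·2) = 0.15.
With ζ = 0.15 the response is underdamped.

ωₙ = 2 rad/s, ζ = 0.15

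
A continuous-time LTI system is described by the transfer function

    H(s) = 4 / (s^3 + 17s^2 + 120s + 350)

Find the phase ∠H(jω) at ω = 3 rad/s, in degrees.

At s = j3: numerator = 4, denominator = 197 + j333.
∠H = ∠num − ∠den = 0° − (59.392°) = -59.39°.

∠H(j3) ≈ -59.39°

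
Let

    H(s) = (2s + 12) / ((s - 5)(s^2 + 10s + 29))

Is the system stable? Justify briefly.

unstable

The poles can be read from the denominator factors: s = 5, -5 + 2j, -5 - 2j.
Since the pole(s) at s = 5 lie in the right half-plane, the system is unstable.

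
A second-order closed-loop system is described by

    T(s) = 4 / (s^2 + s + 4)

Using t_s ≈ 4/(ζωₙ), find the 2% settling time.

Comparing s^2 + s + 4 to s^2 + 2ζωₙs + ωₙ²: ωₙ = 2 rad/s and ζ = 1/(2·2) = 0.25.
ζωₙ = 1/2 = 0.5, so t_s ≈ 4/(ζωₙ) = 4/0.5 = 8 s.

t_s ≈ 8 s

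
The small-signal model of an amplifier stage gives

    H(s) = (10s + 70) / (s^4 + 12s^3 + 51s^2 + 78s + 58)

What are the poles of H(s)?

s = -1 ± j, -5 ± 2j

The poles are the roots of the denominator s^4 + 12s^3 + 51s^2 + 78s + 58 = 0.
No real roots exist; factor into two real quadratics: (s^2 + 2s + 2)(s^2 + 10s + 29) = 0.
Each quadratic gives a conjugate pair via the quadratic formula.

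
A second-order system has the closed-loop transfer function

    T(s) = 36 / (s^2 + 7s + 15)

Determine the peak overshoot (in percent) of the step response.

%OS ≈ 0.132%

Comparing s^2 + 7s + 15 to s^2 + 2ζωₙs + ωₙ²: ωₙ = √15 ≈ 3.873 rad/s and ζ = 7/(2·√15) ≈ 0.9037.
%OS = 100·exp(−πζ/√(1−ζ²)) = 100·exp(−π·0.9037/√(1−0.9037²)) ≈ 0.132%.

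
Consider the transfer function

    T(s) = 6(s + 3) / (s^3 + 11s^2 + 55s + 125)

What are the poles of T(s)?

s = -3 ± 4j, -5

The poles are the roots of the denominator s^3 + 11s^2 + 55s + 125 = 0.
Trying s = -5: the polynomial evaluates to 0, so (s + 5) is a factor.
Dividing out leaves s^2 + 6s + 25 = 0.
The quadratic formula then gives s = -3 ± 4j.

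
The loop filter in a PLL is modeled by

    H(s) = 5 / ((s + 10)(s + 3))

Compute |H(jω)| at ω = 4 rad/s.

Substitute s = j4: numerator = 5, denominator = 14 + j52.
|H(j4)| = |5| / |14 + j52| = 5 / 53.852 ≈ 0.09285.

|H(j4)| ≈ 0.09285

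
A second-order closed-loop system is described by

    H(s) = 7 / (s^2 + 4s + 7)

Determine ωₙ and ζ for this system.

Compare the denominator to the standard form s^2 + 2ζωₙs + ωₙ².
ωₙ² = 7, so ωₙ = √7 ≈ 2.646 rad/s.
2ζωₙ = 4, so ζ = 4/(2·√7) ≈ 0.7559.

ωₙ ≈ 2.646 rad/s, ζ ≈ 0.7559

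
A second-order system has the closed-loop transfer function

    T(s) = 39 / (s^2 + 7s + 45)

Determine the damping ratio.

ζ ≈ 0.5217

Compare the denominator to the standard form s^2 + 2ζωₙs + ωₙ².
ωₙ² = 45, so ωₙ = √45 ≈ 6.708 rad/s.
2ζωₙ = 7, so ζ = 7/(2·√45) ≈ 0.5217.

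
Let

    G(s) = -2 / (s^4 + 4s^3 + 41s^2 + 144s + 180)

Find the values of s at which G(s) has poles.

The poles are the roots of the denominator s^4 + 4s^3 + 41s^2 + 144s + 180 = 0.
No real roots exist; factor into two real quadratics: (s^2 + 36)(s^2 + 4s + 5) = 0.
Each quadratic gives a conjugate pair via the quadratic formula.

s = 6j, -6j, -2 + j, -2 - j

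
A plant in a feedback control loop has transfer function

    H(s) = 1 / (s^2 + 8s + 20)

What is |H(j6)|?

Substitute s = j6: numerator = 1, denominator = -16 + j48.
|H(j6)| = |1| / |-16 + j48| = 1 / 50.596 ≈ 0.01976.

|H(j6)| ≈ 0.01976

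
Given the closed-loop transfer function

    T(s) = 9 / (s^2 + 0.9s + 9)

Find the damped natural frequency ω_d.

Comparing s^2 + 0.9s + 9 to s^2 + 2ζωₙs + ωₙ²: ωₙ = 3 rad/s and ζ = 0.9/(2·3) = 0.15.
ζωₙ = 0.9/2 = 0.45, so ω_d = ωₙ√(1−ζ²) = √(ωₙ² − (ζωₙ)²) = √(9 − 0.45²) = √8.7975 ≈ 2.966 rad/s.

ω_d ≈ 2.966 rad/s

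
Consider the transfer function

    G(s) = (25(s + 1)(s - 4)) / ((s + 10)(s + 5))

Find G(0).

At s = 0 each factor (s + a) contributes a and each (s^2 + bs + c) contributes c.
G(0) = 25·(1) · (-4) / ((10) · (5)) = -100/50 = -2.

G(0) = -2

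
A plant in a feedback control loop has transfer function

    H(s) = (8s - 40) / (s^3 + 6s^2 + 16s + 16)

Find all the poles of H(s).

s = -2 ± 2j, -2

The poles are the roots of the denominator s^3 + 6s^2 + 16s + 16 = 0.
Trying s = -2: the polynomial evaluates to 0, so (s + 2) is a factor.
Dividing out leaves s^2 + 4s + 8 = 0.
The quadratic formula then gives s = -2 ± 2j.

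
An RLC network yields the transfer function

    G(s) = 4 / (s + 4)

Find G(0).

At s = 0 each factor (s + a) contributes a and each (s^2 + bs + c) contributes c.
G(0) = 4·1 / ((4)) = 4/4 = 1.

G(0) = 1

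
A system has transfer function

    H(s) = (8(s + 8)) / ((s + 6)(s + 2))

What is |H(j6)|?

Substitute s = j6: numerator = 64 + j48, denominator = -24 + j48.
|H(j6)| = |64 + j48| / |-24 + j48| = 80 / 53.666 ≈ 1.491.

|H(j6)| ≈ 1.491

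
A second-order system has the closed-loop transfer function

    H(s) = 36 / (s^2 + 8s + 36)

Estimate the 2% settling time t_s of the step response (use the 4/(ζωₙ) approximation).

Comparing s^2 + 8s + 36 to s^2 + 2ζωₙs + ωₙ²: ωₙ = 6 rad/s and ζ = 8/(2·6) ≈ 0.6667.
ζωₙ = 8/2 = 4, so t_s ≈ 4/(ζωₙ) = 4/4 = 1 s.

t_s ≈ 1 s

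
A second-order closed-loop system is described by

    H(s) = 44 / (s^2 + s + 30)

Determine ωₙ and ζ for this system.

Compare the denominator to the standard form s^2 + 2ζωₙs + ωₙ².
ωₙ² = 30, so ωₙ = √30 ≈ 5.477 rad/s.
2ζωₙ = 1, so ζ = 1/(2·√30) ≈ 0.09129.

ωₙ ≈ 5.477 rad/s, ζ ≈ 0.09129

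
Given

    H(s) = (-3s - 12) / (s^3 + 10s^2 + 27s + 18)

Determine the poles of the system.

s = -6, -1, -3

The poles are the roots of the denominator s^3 + 10s^2 + 27s + 18 = 0.
Trying s = -6: the polynomial evaluates to 0, so (s + 6) is a factor.
Dividing out leaves s^2 + 4s + 3 = 0.
Factoring the quadratic: (s + 1)(s + 3) = 0.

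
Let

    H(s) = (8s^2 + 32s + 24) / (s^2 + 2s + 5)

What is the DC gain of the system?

H(0) = 24/5 ≈ 4.800

Set s = 0: H(0) = (24) / (5) = 24/5.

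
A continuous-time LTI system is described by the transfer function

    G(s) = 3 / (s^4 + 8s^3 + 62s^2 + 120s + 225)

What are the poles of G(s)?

s = -1 + 2j, -1 - 2j, -3 + 6j, -3 - 6j

The poles are the roots of the denominator s^4 + 8s^3 + 62s^2 + 120s + 225 = 0.
No real roots exist; factor into two real quadratics: (s^2 + 2s + 5)(s^2 + 6s + 45) = 0.
Each quadratic gives a conjugate pair via the quadratic formula.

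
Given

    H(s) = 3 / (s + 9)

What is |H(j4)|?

Substitute s = j4: numerator = 3, denominator = 9 + j4.
|H(j4)| = |3| / |9 + j4| = 3 / 9.8489 ≈ 0.3046.

|H(j4)| ≈ 0.3046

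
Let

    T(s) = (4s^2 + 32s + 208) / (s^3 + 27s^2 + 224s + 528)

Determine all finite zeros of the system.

Set the numerator to zero: 4s^2 + 32s + 208 = 0, i.e. 4·(s^2 + 8s + 52) = 0.
Factoring: (s^2 + 8s + 52) = 0.

s = -4 + 6j, -4 - 6j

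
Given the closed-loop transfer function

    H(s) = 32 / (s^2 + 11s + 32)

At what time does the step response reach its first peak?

t_p ≈ 2.375 s

Comparing s^2 + 11s + 32 to s^2 + 2ζωₙs + ωₙ²: ωₙ = √32 ≈ 5.657 rad/s and ζ = 11/(2·√32) ≈ 0.9723.
ζωₙ = 11/2 = 5.5, so ω_d = ωₙ√(1−ζ²) = √(ωₙ² − (ζωₙ)²) = √(32 − 5.5²) = √1.75 ≈ 1.323 rad/s.
t_p = π/ω_d = π/1.323 ≈ 2.375 s.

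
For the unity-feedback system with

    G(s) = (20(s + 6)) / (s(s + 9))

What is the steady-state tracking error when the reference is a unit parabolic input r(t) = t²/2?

G(s) has one pole at the origin.
This is a Type 1 system; Ka = lim_{s→0} s^2·G(s) = 0, so the steady-state error for a parabola input is infinite.

e_ss = ∞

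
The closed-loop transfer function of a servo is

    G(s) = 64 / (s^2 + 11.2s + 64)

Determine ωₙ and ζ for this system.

Compare the denominator to the standard form s^2 + 2ζωₙs + ωₙ².
ωₙ² = 64, so ωₙ = 8 rad/s.
2ζωₙ = 11.2, so ζ = 11.2/(2·8) = 0.7.
With ζ = 0.7 the response is underdamped.

ωₙ = 8 rad/s, ζ = 0.7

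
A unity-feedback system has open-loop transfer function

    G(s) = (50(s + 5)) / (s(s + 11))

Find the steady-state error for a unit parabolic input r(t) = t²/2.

e_ss = ∞

G(s) has one pole at the origin.
This is a Type 1 system; Ka = lim_{s→0} s^2·G(s) = 0, so the steady-state error for a parabola input is infinite.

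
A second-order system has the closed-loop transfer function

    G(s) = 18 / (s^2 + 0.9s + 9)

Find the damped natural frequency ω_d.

Comparing s^2 + 0.9s + 9 to s^2 + 2ζωₙs + ωₙ²: ωₙ = 3 rad/s and ζ = 0.9/(2·3) = 0.15.
ζωₙ = 0.9/2 = 0.45, so ω_d = ωₙ√(1−ζ²) = √(ωₙ² − (ζωₙ)²) = √(9 − 0.45²) = √8.7975 ≈ 2.966 rad/s.

ω_d ≈ 2.966 rad/s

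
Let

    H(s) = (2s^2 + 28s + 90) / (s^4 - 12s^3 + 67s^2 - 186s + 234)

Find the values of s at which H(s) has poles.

The poles are the roots of the denominator s^4 - 12s^3 + 67s^2 - 186s + 234 = 0.
No real roots exist; factor into two real quadratics: (s^2 - 6s + 18)(s^2 - 6s + 13) = 0.
Each quadratic gives a conjugate pair via the quadratic formula.

s = 3 ± 3j, 3 ± 2j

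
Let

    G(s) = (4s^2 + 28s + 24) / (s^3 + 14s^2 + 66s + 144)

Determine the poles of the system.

The poles are the roots of the denominator s^3 + 14s^2 + 66s + 144 = 0.
Trying s = -8: the polynomial evaluates to 0, so (s + 8) is a factor.
Dividing out leaves s^2 + 6s + 18 = 0.
The quadratic formula then gives s = -3 ± 3j.

s = -3 + 3j, -3 - 3j, -8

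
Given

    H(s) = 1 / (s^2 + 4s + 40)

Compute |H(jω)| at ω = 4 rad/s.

|H(j4)| ≈ 0.03467

Substitute s = j4: numerator = 1, denominator = 24 + j16.
|H(j4)| = |1| / |24 + j16| = 1 / 28.844 ≈ 0.03467.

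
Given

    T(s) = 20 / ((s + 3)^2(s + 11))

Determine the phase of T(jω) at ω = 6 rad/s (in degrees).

∠T(j6) ≈ -155.5°

At s = j6: numerator = 20, denominator = -513 + j234.
∠T = ∠num − ∠den = 0° − (155.48°) = -155.5°.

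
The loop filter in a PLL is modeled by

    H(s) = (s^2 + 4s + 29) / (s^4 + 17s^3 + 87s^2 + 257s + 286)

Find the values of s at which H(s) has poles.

s = -2 + 3j, -2 - 3j, -2, -11

The poles are the roots of the denominator s^4 + 17s^3 + 87s^2 + 257s + 286 = 0.
Trying s = -2: the polynomial evaluates to 0, so (s + 2) is a factor.
Dividing out leaves s^3 + 15s^2 + 57s + 143 = 0.
This factors further as (s^2 + 4s + 13)(s + 11) = 0.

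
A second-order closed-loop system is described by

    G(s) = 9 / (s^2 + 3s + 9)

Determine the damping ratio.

ζ = 0.5

Compare the denominator to the standard form s^2 + 2ζωₙs + ωₙ².
ωₙ² = 9, so ωₙ = 3 rad/s.
2ζωₙ = 3, so ζ = 3/(2·3) = 0.5.
With ζ = 0.5 the response is underdamped.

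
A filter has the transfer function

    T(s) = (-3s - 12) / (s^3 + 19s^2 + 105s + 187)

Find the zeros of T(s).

Set the numerator to zero: -3s - 12 = 0, i.e. -3·(s + 4) = 0.
So s = -4.

s = -4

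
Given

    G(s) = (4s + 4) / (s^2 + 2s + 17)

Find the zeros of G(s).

Set the numerator to zero: 4s + 4 = 0, i.e. 4·(s + 1) = 0.
So s = -1.

s = -1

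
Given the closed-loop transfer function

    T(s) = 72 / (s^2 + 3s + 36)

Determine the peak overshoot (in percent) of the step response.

%OS ≈ 44.4%

Comparing s^2 + 3s + 36 to s^2 + 2ζωₙs + ωₙ²: ωₙ = 6 rad/s and ζ = 3/(2·6) = 0.25.
%OS = 100·exp(−πζ/√(1−ζ²)) = 100·exp(−π·0.25/√(1−0.25²)) ≈ 44.4%.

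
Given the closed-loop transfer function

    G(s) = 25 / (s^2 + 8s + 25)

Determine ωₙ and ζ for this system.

ωₙ = 5 rad/s, ζ = 0.8

Compare the denominator to the standard form s^2 + 2ζωₙs + ωₙ².
ωₙ² = 25, so ωₙ = 5 rad/s.
2ζωₙ = 8, so ζ = 8/(2·5) = 0.8.
With ζ = 0.8 the response is underdamped.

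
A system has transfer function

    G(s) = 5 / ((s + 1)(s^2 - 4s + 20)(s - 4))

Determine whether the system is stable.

The poles can be read from the denominator factors: s = -1, 2 + 4j, 2 - 4j, 4.
Since the pole(s) at s = 2 + 4j, 2 - 4j, 4 lie in the right half-plane, the system is unstable.

unstable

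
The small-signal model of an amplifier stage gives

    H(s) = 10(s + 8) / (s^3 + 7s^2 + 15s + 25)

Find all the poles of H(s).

The poles are the roots of the denominator s^3 + 7s^2 + 15s + 25 = 0.
Trying s = -5: the polynomial evaluates to 0, so (s + 5) is a factor.
Dividing out leaves s^2 + 2s + 5 = 0.
The quadratic formula then gives s = -1 ± 2j.

s = -1 + 2j, -1 - 2j, -5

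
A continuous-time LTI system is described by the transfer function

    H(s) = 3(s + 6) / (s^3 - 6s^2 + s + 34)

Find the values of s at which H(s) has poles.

s = 4 ± j, -2

The poles are the roots of the denominator s^3 - 6s^2 + s + 34 = 0.
Trying s = -2: the polynomial evaluates to 0, so (s + 2) is a factor.
Dividing out leaves s^2 - 8s + 17 = 0.
The quadratic formula then gives s = 4 ± 1j.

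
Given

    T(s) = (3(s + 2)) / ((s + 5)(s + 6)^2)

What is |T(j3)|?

|T(j3)| ≈ 0.04122

Substitute s = j3: numerator = 6 + j9, denominator = 27 + j261.
|T(j3)| = |6 + j9| / |27 + j261| = 10.817 / 262.39 ≈ 0.04122.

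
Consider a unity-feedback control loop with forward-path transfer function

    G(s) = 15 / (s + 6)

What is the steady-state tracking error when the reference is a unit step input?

e_ss = 0.2857

G(s) has no poles at the origin.
This is a Type 0 system. Kp = lim_{s→0} G(s) = 15/6 = 5/2.
e_ss = 1/(1 + Kp) = 1/(1 + 5/2) = 2/7 ≈ 0.2857.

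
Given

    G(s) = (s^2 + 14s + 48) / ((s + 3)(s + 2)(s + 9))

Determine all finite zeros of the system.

s = -6, -8

Set the numerator to zero: s^2 + 14s + 48 = 0.
Factoring: (s + 6)(s + 8) = 0.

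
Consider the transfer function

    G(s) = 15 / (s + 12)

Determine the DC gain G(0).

Set s = 0: G(0) = (15) / (12) = 5/4.

G(0) = 5/4 ≈ 1.250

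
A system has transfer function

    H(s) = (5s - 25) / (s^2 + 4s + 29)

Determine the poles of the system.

The poles are the roots of the denominator s^2 + 4s + 29 = 0.
Using the quadratic formula: s = (-4 ± √(-100))/2 = -2 ± 5j.

s = -2 ± 5j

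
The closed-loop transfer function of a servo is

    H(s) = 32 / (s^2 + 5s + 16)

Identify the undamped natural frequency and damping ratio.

Compare the denominator to the standard form s^2 + 2ζωₙs + ωₙ².
ωₙ² = 16, so ωₙ = 4 rad/s.
2ζωₙ = 5, so ζ = 5/(2·4) = 0.625.
With ζ = 0.625 the response is underdamped.

ωₙ = 4 rad/s, ζ = 0.625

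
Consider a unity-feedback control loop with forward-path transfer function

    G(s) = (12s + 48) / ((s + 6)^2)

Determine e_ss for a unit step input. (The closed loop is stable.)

G(s) has no poles at the origin.
This is a Type 0 system. Kp = lim_{s→0} G(s) = 48/36 = 4/3.
e_ss = 1/(1 + Kp) = 1/(1 + 4/3) = 3/7 ≈ 0.4286.

e_ss = 0.4286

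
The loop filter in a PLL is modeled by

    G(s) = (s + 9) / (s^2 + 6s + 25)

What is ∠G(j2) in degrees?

∠G(j2) ≈ -17.22°

At s = j2: numerator = 9 + j2, denominator = 21 + j12.
∠G = ∠num − ∠den = 12.529° − (29.745°) = -17.22°.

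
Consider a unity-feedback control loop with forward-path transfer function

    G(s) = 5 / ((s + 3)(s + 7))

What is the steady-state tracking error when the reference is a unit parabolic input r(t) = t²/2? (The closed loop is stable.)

e_ss = ∞

G(s) has no poles at the origin.
This is a Type 0 system; Ka = lim_{s→0} s^2·G(s) = 0, so the steady-state error for a parabola input is infinite.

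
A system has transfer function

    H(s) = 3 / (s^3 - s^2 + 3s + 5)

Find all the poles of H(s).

s = -1, 1 ± 2j

The poles are the roots of the denominator s^3 - s^2 + 3s + 5 = 0.
Trying s = -1: the polynomial evaluates to 0, so (s + 1) is a factor.
Dividing out leaves s^2 - 2s + 5 = 0.
The quadratic formula then gives s = 1 ± 2j.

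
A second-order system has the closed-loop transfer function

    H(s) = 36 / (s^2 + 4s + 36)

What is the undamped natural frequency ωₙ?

ωₙ = 6 rad/s

Compare the denominator to the standard form s^2 + 2ζωₙs + ωₙ².
ωₙ² = 36, so ωₙ = 6 rad/s.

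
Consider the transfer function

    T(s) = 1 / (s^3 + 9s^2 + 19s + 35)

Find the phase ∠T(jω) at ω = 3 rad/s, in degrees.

At s = j3: numerator = 1, denominator = -46 + j30.
∠T = ∠num − ∠den = 0° − (146.89°) = -146.9°.

∠T(j3) ≈ -146.9°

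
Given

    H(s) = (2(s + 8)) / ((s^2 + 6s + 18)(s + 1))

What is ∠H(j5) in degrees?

At s = j5: numerator = 16 + j10, denominator = -157 - j5.
∠H = ∠num − ∠den = 32.005° − (-178.18°) = 210.2°, which wraps to -149.8°.

∠H(j5) ≈ -149.8°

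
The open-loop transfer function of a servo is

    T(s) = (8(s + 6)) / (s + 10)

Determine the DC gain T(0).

At s = 0 each factor (s + a) contributes a and each (s^2 + bs + c) contributes c.
T(0) = 8·(6) / ((10)) = 48/10 = 24/5.

T(0) = 24/5 ≈ 4.800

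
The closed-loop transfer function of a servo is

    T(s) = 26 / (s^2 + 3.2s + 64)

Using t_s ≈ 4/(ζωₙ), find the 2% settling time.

t_s ≈ 2.500 s

Comparing s^2 + 3.2s + 64 to s^2 + 2ζωₙs + ωₙ²: ωₙ = 8 rad/s and ζ = 3.2/(2·8) = 0.2.
ζωₙ = 3.2/2 = 1.6, so t_s ≈ 4/(ζωₙ) = 4/1.6 = 2.500 s.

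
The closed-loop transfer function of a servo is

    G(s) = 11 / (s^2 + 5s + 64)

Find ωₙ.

Compare the denominator to the standard form s^2 + 2ζωₙs + ωₙ².
ωₙ² = 64, so ωₙ = 8 rad/s.

ωₙ = 8 rad/s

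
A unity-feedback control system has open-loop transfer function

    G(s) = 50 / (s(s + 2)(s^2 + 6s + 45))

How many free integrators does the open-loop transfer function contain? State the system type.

The denominator has 1 factor of s at the origin (free integrator), so this is a Type 1 system.

Type 1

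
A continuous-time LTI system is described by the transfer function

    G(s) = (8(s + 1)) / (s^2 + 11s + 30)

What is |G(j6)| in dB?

|G(j6)|_dB ≈ -2.68 dB

Substitute s = j6: numerator = 8 + j48, denominator = -6 + j66.
|G(j6)| = |8 + j48| / |-6 + j66| = 48.662 / 66.272 ≈ 0.7343.
In decibels: 20·log₁₀(0.7343) ≈ -2.68 dB.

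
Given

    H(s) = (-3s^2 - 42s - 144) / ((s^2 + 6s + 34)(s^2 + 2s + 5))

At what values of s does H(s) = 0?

Set the numerator to zero: -3s^2 - 42s - 144 = 0, i.e. -3·(s^2 + 14s + 48) = 0.
Factoring: (s + 8)(s + 6) = 0.

s = -8, -6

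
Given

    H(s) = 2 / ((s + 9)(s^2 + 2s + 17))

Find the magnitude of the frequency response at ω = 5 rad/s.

|H(j5)| ≈ 0.01517

Substitute s = j5: numerator = 2, denominator = -122 + j50.
|H(j5)| = |2| / |-122 + j50| = 2 / 131.85 ≈ 0.01517.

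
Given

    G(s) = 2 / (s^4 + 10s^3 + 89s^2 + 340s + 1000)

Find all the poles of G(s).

s = -2 ± 6j, -3 ± 4j

The poles are the roots of the denominator s^4 + 10s^3 + 89s^2 + 340s + 1000 = 0.
No real roots exist; factor into two real quadratics: (s^2 + 4s + 40)(s^2 + 6s + 25) = 0.
Each quadratic gives a conjugate pair via the quadratic formula.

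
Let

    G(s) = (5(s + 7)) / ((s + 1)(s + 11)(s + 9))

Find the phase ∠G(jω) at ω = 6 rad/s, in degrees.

At s = j6: numerator = 35 + j30, denominator = -657 + j498.
∠G = ∠num − ∠den = 40.601° − (142.84°) = -102.2°.

∠G(j6) ≈ -102.2°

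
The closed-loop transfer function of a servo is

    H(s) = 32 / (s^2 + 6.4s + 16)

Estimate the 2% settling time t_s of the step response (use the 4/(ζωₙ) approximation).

t_s ≈ 1.250 s

Comparing s^2 + 6.4s + 16 to s^2 + 2ζωₙs + ωₙ²: ωₙ = 4 rad/s and ζ = 6.4/(2·4) = 0.8.
ζωₙ = 6.4/2 = 3.2, so t_s ≈ 4/(ζωₙ) = 4/3.2 = 1.250 s.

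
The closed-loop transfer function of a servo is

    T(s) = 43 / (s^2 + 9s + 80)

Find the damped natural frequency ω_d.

Comparing s^2 + 9s + 80 to s^2 + 2ζωₙs + ωₙ²: ωₙ = √80 ≈ 8.944 rad/s and ζ = 9/(2·√80) ≈ 0.5031.
ζωₙ = 9/2 = 4.5, so ω_d = ωₙ√(1−ζ²) = √(ωₙ² − (ζωₙ)²) = √(80 − 4.5²) = √59.75 ≈ 7.730 rad/s.

ω_d ≈ 7.730 rad/s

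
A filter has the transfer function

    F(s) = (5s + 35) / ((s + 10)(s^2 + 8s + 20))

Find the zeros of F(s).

s = -7

Set the numerator to zero: 5s + 35 = 0, i.e. 5·(s + 7) = 0.
So s = -7.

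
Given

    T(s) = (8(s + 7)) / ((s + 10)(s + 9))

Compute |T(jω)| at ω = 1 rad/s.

Substitute s = j1: numerator = 56 + j8, denominator = 89 + j19.
|T(j1)| = |56 + j8| / |89 + j19| = 56.569 / 91.005 ≈ 0.6216.

|T(j1)| ≈ 0.6216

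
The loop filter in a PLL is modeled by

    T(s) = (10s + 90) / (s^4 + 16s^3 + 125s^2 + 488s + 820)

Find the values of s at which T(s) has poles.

s = -4 + 5j, -4 - 5j, -4 + 2j, -4 - 2j

The poles are the roots of the denominator s^4 + 16s^3 + 125s^2 + 488s + 820 = 0.
No real roots exist; factor into two real quadratics: (s^2 + 8s + 41)(s^2 + 8s + 20) = 0.
Each quadratic gives a conjugate pair via the quadratic formula.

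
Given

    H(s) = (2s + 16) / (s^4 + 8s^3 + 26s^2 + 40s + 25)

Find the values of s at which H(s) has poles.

s = -2 + j, -2 - j, -2 + j, -2 - j

The poles are the roots of the denominator s^4 + 8s^3 + 26s^2 + 40s + 25 = 0.
No real roots exist; factor into two real quadratics: (s^2 + 4s + 5)(s^2 + 4s + 5) = 0.
Each quadratic gives a conjugate pair via the quadratic formula.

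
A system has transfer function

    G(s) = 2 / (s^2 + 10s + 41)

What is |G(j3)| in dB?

|G(j3)|_dB ≈ -26.8 dB

Substitute s = j3: numerator = 2, denominator = 32 + j30.
|G(j3)| = |2| / |32 + j30| = 2 / 43.863 ≈ 0.04560.
In decibels: 20·log₁₀(0.04560) ≈ -26.8 dB.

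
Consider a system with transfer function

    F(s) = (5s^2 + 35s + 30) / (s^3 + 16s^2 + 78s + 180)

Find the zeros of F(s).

Set the numerator to zero: 5s^2 + 35s + 30 = 0, i.e. 5·(s^2 + 7s + 6) = 0.
Factoring: (s + 1)(s + 6) = 0.

s = -1, -6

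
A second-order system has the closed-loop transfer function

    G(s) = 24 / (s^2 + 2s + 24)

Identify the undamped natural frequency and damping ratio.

ωₙ ≈ 4.899 rad/s, ζ ≈ 0.2041

Compare the denominator to the standard form s^2 + 2ζωₙs + ωₙ².
ωₙ² = 24, so ωₙ = √24 ≈ 4.899 rad/s.
2ζωₙ = 2, so ζ = 2/(2·√24) ≈ 0.2041.
With ζ = 0.2041 the response is underdamped.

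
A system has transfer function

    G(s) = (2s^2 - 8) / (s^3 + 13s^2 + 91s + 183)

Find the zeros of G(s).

s = -2, 2

Set the numerator to zero: 2s^2 - 8 = 0, i.e. 2·(s^2 - 4) = 0.
Factoring: (s + 2)(s - 2) = 0.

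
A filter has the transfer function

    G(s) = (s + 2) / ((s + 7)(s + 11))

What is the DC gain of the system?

G(0) = 2/77 ≈ 0.02597

At s = 0 each factor (s + a) contributes a and each (s^2 + bs + c) contributes c.
G(0) = 1·(2) / ((7) · (11)) = 2/77 = 2/77.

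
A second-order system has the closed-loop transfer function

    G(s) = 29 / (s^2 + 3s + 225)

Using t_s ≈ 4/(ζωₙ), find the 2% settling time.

t_s ≈ 2.667 s

Comparing s^2 + 3s + 225 to s^2 + 2ζωₙs + ωₙ²: ωₙ = 15 rad/s and ζ = 3/(2·15) = 0.1.
ζωₙ = 3/2 = 1.5, so t_s ≈ 4/(ζωₙ) = 4/1.5 ≈ 2.667 s.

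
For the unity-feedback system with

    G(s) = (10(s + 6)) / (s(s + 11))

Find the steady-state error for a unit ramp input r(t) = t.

e_ss = 0.1833

G(s) has one pole at the origin.
This is a Type 1 system. Kv = lim_{s→0} s·G(s) = 60/11.
e_ss = 1/Kv = 1/(60/11) = 11/60 ≈ 0.1833.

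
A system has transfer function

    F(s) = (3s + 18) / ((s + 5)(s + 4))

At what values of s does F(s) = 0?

Set the numerator to zero: 3s + 18 = 0, i.e. 3·(s + 6) = 0.
So s = -6.

s = -6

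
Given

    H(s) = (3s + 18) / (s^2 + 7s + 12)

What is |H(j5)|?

|H(j5)| ≈ 0.6276

Substitute s = j5: numerator = 18 + j15, denominator = -13 + j35.
|H(j5)| = |18 + j15| / |-13 + j35| = 23.431 / 37.336 ≈ 0.6276.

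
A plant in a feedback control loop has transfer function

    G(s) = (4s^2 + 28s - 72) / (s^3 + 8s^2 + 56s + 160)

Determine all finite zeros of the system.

s = -9, 2

Set the numerator to zero: 4s^2 + 28s - 72 = 0, i.e. 4·(s^2 + 7s - 18) = 0.
Factoring: (s + 9)(s - 2) = 0.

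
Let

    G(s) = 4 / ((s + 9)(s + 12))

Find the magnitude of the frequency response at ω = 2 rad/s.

Substitute s = j2: numerator = 4, denominator = 104 + j42.
|G(j2)| = |4| / |104 + j42| = 4 / 112.16 ≈ 0.03566.

|G(j2)| ≈ 0.03566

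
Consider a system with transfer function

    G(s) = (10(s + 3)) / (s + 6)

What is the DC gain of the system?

G(0) = 5

At s = 0 each factor (s + a) contributes a and each (s^2 + bs + c) contributes c.
G(0) = 10·(3) / ((6)) = 30/6 = 5.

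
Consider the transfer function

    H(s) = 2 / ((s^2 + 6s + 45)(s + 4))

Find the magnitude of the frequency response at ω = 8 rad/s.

Substitute s = j8: numerator = 2, denominator = -460 + j40.
|H(j8)| = |2| / |-460 + j40| = 2 / 461.74 ≈ 0.004331.

|H(j8)| ≈ 0.004331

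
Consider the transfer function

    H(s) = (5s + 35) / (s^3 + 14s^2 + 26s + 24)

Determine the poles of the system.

s = -1 ± j, -12

The poles are the roots of the denominator s^3 + 14s^2 + 26s + 24 = 0.
Trying s = -12: the polynomial evaluates to 0, so (s + 12) is a factor.
Dividing out leaves s^2 + 2s + 2 = 0.
The quadratic formula then gives s = -1 ± 1j.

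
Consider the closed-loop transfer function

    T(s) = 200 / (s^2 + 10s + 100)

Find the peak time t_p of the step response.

t_p ≈ 0.3628 s

Comparing s^2 + 10s + 100 to s^2 + 2ζωₙs + ωₙ²: ωₙ = 10 rad/s and ζ = 10/(2·10) = 0.5.
ζωₙ = 10/2 = 5, so ω_d = ωₙ√(1−ζ²) = √(ωₙ² − (ζωₙ)²) = √(100 − 5²) = √75 ≈ 8.660 rad/s.
t_p = π/ω_d = π/8.660 ≈ 0.3628 s.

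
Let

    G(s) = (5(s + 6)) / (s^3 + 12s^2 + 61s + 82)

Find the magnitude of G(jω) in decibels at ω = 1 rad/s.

Substitute s = j1: numerator = 30 + j5, denominator = 70 + j60.
|G(j1)| = |30 + j5| / |70 + j60| = 30.414 / 92.195 ≈ 0.3299.
In decibels: 20·log₁₀(0.3299) ≈ -9.63 dB.

|G(j1)|_dB ≈ -9.63 dB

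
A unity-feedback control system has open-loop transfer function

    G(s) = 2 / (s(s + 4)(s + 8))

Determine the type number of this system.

The denominator has 1 factor of s at the origin (free integrator), so this is a Type 1 system.

Type 1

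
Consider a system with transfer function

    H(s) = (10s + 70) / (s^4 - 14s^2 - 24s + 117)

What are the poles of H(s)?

s = 3, 3, -3 + 2j, -3 - 2j

The poles are the roots of the denominator s^4 - 14s^2 - 24s + 117 = 0.
Trying s = 3: the polynomial evaluates to 0, so (s - 3) is a factor.
Dividing out leaves s^3 + 3s^2 - 5s - 39 = 0.
This factors further as (s - 3)(s^2 + 6s + 13) = 0.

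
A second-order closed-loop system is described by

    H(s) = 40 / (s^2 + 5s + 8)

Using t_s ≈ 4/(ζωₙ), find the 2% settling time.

t_s ≈ 1.600 s

Comparing s^2 + 5s + 8 to s^2 + 2ζωₙs + ωₙ²: ωₙ = √8 ≈ 2.828 rad/s and ζ = 5/(2·√8) ≈ 0.8839.
ζωₙ = 5/2 = 2.5, so t_s ≈ 4/(ζωₙ) = 4/2.5 = 1.600 s.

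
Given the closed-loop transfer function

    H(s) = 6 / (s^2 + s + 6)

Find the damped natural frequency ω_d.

ω_d ≈ 2.398 rad/s

Comparing s^2 + s + 6 to s^2 + 2ζωₙs + ωₙ²: ωₙ = √6 ≈ 2.449 rad/s and ζ = 1/(2·√6) ≈ 0.2041.
ζωₙ = 1/2 = 0.5, so ω_d = ωₙ√(1−ζ²) = √(ωₙ² − (ζωₙ)²) = √(6 − 0.5²) = √5.75 ≈ 2.398 rad/s.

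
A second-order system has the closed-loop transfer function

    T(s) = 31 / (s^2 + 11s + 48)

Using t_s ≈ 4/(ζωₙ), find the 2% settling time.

Comparing s^2 + 11s + 48 to s^2 + 2ζωₙs + ωₙ²: ωₙ = √48 ≈ 6.928 rad/s and ζ = 11/(2·√48) ≈ 0.7939.
ζωₙ = 11/2 = 5.5, so t_s ≈ 4/(ζωₙ) = 4/5.5 ≈ 0.7273 s.

t_s ≈ 0.7273 s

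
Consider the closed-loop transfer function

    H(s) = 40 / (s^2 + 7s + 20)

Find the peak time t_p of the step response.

Comparing s^2 + 7s + 20 to s^2 + 2ζωₙs + ωₙ²: ωₙ = √20 ≈ 4.472 rad/s and ζ = 7/(2·√20) ≈ 0.7826.
ζωₙ = 7/2 = 3.5, so ω_d = ωₙ√(1−ζ²) = √(ωₙ² − (ζωₙ)²) = √(20 − 3.5²) = √7.75 ≈ 2.784 rad/s.
t_p = π/ω_d = π/2.784 ≈ 1.128 s.

t_p ≈ 1.128 s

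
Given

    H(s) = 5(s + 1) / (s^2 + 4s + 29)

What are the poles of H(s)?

s = -2 ± 5j

The poles are the roots of the denominator s^2 + 4s + 29 = 0.
Using the quadratic formula: s = (-4 ± √(-100))/2 = -2 ± 5j.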